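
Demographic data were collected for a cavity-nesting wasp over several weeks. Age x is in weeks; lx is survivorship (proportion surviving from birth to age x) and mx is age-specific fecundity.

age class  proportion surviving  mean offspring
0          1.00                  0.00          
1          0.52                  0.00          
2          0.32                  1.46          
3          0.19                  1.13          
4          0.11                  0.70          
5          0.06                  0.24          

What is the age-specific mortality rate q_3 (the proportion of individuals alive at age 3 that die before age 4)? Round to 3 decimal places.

q_3 = (l_3 − l_4) / l_3 = (0.19 − 0.11) / 0.19
     = 0.08 / 0.19 = 0.421053… → 0.421

0.421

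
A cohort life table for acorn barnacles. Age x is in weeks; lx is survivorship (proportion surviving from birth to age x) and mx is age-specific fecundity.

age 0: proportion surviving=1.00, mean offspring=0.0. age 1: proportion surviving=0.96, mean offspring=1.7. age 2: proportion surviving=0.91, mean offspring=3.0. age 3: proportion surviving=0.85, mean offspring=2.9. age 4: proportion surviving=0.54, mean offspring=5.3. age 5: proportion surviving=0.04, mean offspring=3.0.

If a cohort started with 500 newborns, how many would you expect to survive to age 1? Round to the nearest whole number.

480

Expected survivors = N0 · l_1 = 500 × 0.96 = 480 → 480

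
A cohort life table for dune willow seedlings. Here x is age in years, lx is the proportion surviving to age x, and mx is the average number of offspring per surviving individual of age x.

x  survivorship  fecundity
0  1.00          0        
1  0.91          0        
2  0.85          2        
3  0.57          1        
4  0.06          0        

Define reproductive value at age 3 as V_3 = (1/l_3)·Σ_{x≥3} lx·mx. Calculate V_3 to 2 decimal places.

1.00

lx·mx for x ≥ 3: 0.57, 0 → sum = 0.57
V_3 = 0.57 / l_3 = 0.57 / 0.57 = 1 → 1.00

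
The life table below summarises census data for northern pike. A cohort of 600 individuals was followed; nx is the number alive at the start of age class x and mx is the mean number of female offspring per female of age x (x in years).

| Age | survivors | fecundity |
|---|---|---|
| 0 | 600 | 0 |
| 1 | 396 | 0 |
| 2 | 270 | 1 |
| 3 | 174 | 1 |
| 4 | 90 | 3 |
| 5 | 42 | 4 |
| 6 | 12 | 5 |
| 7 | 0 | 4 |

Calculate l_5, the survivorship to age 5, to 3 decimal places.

l_5 = n_5/n_0 = 42/600 = 0.07 → 0.070

0.070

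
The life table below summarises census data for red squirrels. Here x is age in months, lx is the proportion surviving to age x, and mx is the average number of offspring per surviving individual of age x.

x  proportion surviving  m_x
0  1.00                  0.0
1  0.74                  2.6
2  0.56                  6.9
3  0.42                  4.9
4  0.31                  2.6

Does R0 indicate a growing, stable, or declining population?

growing

R0 = Σ lx·mx = 0 + 1.924 + 3.864 + 2.058 + 0.806 = 8.652
R0 > 1, so the population is growing.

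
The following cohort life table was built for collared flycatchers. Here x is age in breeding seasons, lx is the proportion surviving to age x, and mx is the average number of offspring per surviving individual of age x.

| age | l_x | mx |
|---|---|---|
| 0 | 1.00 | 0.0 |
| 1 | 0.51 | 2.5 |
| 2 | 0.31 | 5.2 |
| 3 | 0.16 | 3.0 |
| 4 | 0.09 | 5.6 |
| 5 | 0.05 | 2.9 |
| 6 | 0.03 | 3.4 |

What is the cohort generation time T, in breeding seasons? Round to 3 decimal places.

lx·mx: 0, 1.275, 1.612, 0.48, 0.504, 0.145, 0.102 → R0 = 4.118
x·lx·mx: 0, 1.275, 3.224, 1.44, 2.016, 0.725, 0.612 → Σ = 9.292
T = 9.292 / 4.118 = 2.256435… → 2.256

2.256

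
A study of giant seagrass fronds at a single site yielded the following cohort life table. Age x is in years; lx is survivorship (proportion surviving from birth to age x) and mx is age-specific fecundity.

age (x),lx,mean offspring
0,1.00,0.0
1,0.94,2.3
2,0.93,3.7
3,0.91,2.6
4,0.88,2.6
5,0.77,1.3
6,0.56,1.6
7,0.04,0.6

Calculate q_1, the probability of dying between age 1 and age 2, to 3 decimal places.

0.011

q_1 = (l_1 − l_2) / l_1 = (0.94 − 0.93) / 0.94
     = 0.01 / 0.94 = 0.010638… → 0.011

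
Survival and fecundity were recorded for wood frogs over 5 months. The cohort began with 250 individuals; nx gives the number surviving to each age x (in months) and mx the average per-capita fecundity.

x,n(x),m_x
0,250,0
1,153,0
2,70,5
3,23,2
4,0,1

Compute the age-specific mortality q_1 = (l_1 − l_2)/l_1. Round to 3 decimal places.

0.542

lx = nx/n0 = nx/250: 1, 0.612, 0.28, 0.092, 0
q_1 = (l_1 − l_2) / l_1 = (0.612 − 0.28) / 0.612
     = 0.332 / 0.612 = 0.542484… → 0.542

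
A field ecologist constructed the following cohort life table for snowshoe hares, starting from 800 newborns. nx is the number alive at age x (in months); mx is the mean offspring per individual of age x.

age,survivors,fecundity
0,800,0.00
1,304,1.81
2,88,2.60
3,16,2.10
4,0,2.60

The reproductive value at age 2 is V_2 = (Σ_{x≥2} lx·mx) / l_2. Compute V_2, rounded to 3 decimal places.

2.982

lx = nx/n0 = nx/800: 1, 0.38, 0.11, 0.02, 0
lx·mx for x ≥ 2: 0.286, 0.042, 0 → sum = 0.328
V_2 = 0.328 / l_2 = 0.328 / 0.11 = 2.981818… → 2.982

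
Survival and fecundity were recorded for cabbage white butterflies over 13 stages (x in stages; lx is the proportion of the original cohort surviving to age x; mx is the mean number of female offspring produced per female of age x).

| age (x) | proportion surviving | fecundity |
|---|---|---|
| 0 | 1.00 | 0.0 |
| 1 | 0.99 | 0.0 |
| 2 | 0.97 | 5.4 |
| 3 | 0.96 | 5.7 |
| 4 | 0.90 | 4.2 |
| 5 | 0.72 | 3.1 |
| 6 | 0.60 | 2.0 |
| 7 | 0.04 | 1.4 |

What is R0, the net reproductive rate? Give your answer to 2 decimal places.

17.98

lx·mx by age: 0, 0, 5.238, 5.472, 3.78, 2.232, 1.2, 0.056
R0 = Σ lx·mx = 17.978 → 17.98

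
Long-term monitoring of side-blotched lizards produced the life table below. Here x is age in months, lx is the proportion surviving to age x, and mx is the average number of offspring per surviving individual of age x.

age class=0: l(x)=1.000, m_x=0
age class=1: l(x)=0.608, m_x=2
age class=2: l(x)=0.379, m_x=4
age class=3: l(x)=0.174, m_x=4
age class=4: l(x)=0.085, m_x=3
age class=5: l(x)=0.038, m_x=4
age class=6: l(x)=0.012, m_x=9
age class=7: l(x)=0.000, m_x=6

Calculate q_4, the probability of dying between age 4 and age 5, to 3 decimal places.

q_4 = (l_4 − l_5) / l_4 = (0.085 − 0.038) / 0.085
     = 0.047 / 0.085 = 0.552941… → 0.553

0.553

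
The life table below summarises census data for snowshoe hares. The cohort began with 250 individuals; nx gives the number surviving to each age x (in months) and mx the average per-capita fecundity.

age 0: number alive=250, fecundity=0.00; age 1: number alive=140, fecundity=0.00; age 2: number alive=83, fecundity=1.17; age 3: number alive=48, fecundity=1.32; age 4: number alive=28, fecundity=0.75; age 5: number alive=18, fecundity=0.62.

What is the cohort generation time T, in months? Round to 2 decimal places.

lx = nx/n0 = nx/250: 1, 0.56, 0.332, 0.192, 0.112, 0.072
lx·mx: 0, 0, 0.38844, 0.25344, 0.084, 0.04464 → R0 = 0.77052
x·lx·mx: 0, 0, 0.77688, 0.76032, 0.336, 0.2232 → Σ = 2.0964
T = 2.0964 / 0.77052 = 2.72076… → 2.72

2.72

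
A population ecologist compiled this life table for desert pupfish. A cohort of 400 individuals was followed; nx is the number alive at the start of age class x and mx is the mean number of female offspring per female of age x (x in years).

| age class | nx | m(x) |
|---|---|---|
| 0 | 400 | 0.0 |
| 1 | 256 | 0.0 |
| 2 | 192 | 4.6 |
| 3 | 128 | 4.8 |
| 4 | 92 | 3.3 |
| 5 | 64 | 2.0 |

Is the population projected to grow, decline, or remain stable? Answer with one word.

growing

lx = nx/n0 = nx/400: 1, 0.64, 0.48, 0.32, 0.23, 0.16
R0 = Σ lx·mx = 0 + 0 + 2.208 + 1.536 + 0.759 + 0.32 = 4.823
R0 > 1, so the population is growing.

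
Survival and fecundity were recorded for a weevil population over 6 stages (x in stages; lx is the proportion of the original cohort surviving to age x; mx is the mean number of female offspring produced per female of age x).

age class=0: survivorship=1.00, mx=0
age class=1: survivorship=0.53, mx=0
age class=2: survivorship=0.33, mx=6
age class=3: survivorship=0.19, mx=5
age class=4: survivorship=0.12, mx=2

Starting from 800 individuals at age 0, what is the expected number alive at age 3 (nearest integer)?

152

Expected survivors = N0 · l_3 = 800 × 0.19 = 152 → 152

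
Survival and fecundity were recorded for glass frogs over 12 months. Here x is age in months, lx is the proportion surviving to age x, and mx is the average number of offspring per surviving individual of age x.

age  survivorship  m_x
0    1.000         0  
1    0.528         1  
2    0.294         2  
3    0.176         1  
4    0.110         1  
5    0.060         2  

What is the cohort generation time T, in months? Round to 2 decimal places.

2.15

lx·mx: 0, 0.528, 0.588, 0.176, 0.11, 0.12 → R0 = 1.522
x·lx·mx: 0, 0.528, 1.176, 0.528, 0.44, 0.6 → Σ = 3.272
T = 3.272 / 1.522 = 2.149803… → 2.15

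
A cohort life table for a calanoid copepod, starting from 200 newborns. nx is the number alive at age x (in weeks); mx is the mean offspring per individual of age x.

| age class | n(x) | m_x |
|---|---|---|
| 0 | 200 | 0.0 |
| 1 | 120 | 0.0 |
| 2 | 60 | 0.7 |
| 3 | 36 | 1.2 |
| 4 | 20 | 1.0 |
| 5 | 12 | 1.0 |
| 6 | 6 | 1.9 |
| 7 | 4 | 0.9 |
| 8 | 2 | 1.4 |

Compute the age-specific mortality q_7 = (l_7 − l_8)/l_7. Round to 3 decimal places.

0.500

lx = nx/n0 = nx/200: 1, 0.6, 0.3, 0.18, 0.1, 0.06, 0.03, 0.02, 0.01
q_7 = (l_7 − l_8) / l_7 = (0.02 − 0.01) / 0.02
     = 0.01 / 0.02 = 0.5 → 0.500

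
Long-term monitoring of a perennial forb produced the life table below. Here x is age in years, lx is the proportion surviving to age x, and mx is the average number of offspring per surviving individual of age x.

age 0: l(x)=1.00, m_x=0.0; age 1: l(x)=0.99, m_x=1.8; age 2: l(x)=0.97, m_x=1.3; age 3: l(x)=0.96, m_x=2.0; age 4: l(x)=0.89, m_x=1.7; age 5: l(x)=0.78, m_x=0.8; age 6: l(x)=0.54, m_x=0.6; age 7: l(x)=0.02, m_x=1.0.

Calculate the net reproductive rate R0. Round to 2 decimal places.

lx·mx by age: 0, 1.782, 1.261, 1.92, 1.513, 0.624, 0.324, 0.02
R0 = Σ lx·mx = 7.444 → 7.44

7.44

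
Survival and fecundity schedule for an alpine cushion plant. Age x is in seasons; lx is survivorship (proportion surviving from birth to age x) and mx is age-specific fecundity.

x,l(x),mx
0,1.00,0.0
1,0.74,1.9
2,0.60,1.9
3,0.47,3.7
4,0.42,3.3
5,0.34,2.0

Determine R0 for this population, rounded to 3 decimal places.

6.351

lx·mx by age: 0, 1.406, 1.14, 1.739, 1.386, 0.68
R0 = Σ lx·mx = 6.351 → 6.351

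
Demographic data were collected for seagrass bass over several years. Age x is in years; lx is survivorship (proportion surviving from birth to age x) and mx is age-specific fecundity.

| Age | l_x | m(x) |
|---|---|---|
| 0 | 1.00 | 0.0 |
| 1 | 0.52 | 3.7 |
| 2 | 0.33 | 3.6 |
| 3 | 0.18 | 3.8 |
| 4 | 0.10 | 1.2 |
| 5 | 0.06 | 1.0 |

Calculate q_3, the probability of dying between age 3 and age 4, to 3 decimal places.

0.444

q_3 = (l_3 − l_4) / l_3 = (0.18 − 0.1) / 0.18
     = 0.08 / 0.18 = 0.444444… → 0.444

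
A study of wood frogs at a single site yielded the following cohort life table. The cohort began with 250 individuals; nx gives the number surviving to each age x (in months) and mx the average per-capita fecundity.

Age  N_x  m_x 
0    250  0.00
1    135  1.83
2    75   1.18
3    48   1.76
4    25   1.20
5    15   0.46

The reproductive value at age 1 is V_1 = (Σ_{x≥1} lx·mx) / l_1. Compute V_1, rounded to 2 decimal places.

lx = nx/n0 = nx/250: 1, 0.54, 0.3, 0.192, 0.1, 0.06
lx·mx for x ≥ 1: 0.9882, 0.354, 0.33792, 0.12, 0.0276 → sum = 1.82772
V_1 = 1.82772 / l_1 = 1.82772 / 0.54 = 3.384667… → 3.38

3.38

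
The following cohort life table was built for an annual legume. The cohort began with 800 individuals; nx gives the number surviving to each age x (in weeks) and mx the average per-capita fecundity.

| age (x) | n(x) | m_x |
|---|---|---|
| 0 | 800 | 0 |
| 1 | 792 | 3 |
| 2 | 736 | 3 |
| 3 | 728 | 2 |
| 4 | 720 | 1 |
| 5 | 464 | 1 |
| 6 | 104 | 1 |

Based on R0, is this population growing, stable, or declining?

growing

lx = nx/n0 = nx/800: 1, 0.99, 0.92, 0.91, 0.9, 0.58, 0.13
R0 = Σ lx·mx = 0 + 2.97 + 2.76 + 1.82 + 0.9 + 0.58 + 0.13 = 9.16
R0 > 1, so the population is growing.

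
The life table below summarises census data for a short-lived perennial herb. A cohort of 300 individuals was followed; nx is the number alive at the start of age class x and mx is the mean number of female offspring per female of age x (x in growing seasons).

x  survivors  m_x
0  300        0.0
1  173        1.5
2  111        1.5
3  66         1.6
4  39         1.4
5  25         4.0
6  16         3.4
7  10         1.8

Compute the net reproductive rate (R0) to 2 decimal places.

lx = nx/n0 = nx/300: 1, 0.57667…, 0.37, 0.22, 0.13, 0.08333…, 0.05333…, 0.03333…
lx·mx by age: 0, 0.865…, 0.555, 0.352, 0.182, 0.333333…, 0.181333…, 0.06…
R0 = Σ lx·mx = 2.528667… → 2.53

2.53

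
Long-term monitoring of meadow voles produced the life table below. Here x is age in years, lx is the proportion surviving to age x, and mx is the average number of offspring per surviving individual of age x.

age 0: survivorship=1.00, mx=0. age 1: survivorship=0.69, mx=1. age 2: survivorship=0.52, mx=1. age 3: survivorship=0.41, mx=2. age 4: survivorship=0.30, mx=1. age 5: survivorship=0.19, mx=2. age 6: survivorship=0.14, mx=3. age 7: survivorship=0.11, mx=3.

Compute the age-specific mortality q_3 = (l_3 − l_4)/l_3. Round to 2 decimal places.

q_3 = (l_3 − l_4) / l_3 = (0.41 − 0.3) / 0.41
     = 0.11 / 0.41 = 0.268293… → 0.27

0.27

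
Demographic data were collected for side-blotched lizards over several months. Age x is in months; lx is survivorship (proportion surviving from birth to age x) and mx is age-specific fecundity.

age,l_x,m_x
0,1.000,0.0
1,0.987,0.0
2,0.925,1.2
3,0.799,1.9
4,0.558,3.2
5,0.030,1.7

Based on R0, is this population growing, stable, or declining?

growing

R0 = Σ lx·mx = 0 + 0 + 1.11 + 1.5181 + 1.7856 + 0.051 = 4.4647
R0 > 1, so the population is growing.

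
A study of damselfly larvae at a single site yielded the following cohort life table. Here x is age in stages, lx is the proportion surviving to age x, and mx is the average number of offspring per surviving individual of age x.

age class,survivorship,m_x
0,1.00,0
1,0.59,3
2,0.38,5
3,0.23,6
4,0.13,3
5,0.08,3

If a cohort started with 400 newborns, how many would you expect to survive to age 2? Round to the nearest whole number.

152

Expected survivors = N0 · l_2 = 400 × 0.38 = 152 → 152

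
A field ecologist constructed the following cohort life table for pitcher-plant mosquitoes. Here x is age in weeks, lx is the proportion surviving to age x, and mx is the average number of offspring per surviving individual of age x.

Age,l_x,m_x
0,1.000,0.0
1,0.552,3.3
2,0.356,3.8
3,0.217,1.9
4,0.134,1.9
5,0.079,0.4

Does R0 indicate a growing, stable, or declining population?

growing

R0 = Σ lx·mx = 0 + 1.8216 + 1.3528 + 0.4123 + 0.2546 + 0.0316 = 3.8729
R0 > 1, so the population is growing.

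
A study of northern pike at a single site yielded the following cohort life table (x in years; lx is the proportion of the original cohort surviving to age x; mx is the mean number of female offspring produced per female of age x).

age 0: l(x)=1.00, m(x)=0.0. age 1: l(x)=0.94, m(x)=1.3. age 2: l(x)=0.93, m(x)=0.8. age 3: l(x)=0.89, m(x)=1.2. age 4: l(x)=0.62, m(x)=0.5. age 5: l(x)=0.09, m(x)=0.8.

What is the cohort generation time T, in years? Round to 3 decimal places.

2.200

lx·mx: 0, 1.222, 0.744, 1.068, 0.31, 0.072 → R0 = 3.416
x·lx·mx: 0, 1.222, 1.488, 3.204, 1.24, 0.36 → Σ = 7.514
T = 7.514 / 3.416 = 2.199649… → 2.200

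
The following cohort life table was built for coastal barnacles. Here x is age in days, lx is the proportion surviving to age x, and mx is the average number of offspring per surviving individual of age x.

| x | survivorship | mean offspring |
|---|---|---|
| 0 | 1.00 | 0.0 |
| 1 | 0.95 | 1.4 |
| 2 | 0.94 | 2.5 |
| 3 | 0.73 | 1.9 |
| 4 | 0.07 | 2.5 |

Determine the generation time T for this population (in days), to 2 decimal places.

2.08

lx·mx: 0, 1.33, 2.35, 1.387, 0.175 → R0 = 5.242
x·lx·mx: 0, 1.33, 4.7, 4.161, 0.7 → Σ = 10.891
T = 10.891 / 5.242 = 2.077642… → 2.08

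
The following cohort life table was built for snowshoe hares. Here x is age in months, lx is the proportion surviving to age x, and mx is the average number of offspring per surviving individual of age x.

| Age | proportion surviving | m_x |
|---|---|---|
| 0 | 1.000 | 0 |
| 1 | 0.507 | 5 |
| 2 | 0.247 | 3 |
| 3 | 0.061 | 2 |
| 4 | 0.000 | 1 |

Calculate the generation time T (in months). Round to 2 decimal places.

lx·mx: 0, 2.535, 0.741, 0.122, 0 → R0 = 3.398
x·lx·mx: 0, 2.535, 1.482, 0.366, 0 → Σ = 4.383
T = 4.383 / 3.398 = 1.289876… → 1.29

1.29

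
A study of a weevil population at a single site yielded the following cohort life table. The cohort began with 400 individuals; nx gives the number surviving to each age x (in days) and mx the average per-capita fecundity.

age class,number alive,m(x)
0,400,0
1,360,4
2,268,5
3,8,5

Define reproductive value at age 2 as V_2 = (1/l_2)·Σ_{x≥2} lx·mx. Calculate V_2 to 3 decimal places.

lx = nx/n0 = nx/400: 1, 0.9, 0.67, 0.02
lx·mx for x ≥ 2: 3.35, 0.1 → sum = 3.45
V_2 = 3.45 / l_2 = 3.45 / 0.67 = 5.149254… → 5.149

5.149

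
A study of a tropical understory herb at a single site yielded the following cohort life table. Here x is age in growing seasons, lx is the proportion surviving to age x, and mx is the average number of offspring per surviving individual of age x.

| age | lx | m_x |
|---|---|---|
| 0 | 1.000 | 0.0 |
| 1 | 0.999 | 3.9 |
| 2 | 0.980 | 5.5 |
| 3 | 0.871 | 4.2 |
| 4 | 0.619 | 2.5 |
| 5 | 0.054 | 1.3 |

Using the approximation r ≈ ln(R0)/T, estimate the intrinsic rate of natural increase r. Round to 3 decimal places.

R0 = Σ lx·mx = 0 + 3.8961 + 5.39 + 3.6582 + 1.5475 + 0.0702 = 14.562
Σ x·lx·mx = 32.1917; T = 32.1917/14.562 = 2.21066…
r ≈ ln(R0)/T = ln(14.562)/2.21066… = 1.21159… → 1.212

1.212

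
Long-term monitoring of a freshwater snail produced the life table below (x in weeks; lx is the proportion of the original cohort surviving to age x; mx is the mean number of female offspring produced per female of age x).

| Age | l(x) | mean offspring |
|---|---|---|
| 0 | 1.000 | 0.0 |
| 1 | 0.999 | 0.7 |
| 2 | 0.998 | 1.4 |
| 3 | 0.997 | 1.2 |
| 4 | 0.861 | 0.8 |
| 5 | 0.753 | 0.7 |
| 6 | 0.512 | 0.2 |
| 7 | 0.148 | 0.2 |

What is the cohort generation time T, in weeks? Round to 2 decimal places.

2.86

lx·mx: 0, 0.6993, 1.3972, 1.1964, 0.6888, 0.5271, 0.1024, 0.0296 → R0 = 4.6408
x·lx·mx: 0, 0.6993, 2.7944, 3.5892, 2.7552, 2.6355, 0.6144, 0.2072 → Σ = 13.2952
T = 13.2952 / 4.6408 = 2.864851… → 2.86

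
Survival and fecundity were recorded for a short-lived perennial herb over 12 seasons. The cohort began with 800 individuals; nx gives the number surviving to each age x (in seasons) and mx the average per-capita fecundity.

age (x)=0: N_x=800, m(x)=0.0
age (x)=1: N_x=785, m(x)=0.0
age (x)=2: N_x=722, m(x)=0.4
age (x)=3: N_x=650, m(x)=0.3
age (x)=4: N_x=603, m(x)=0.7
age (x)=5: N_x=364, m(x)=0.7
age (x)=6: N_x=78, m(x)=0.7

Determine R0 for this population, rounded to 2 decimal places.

1.52

lx = nx/n0 = nx/800: 1, 0.98125, 0.9025, 0.8125, 0.75375, 0.455, 0.0975
lx·mx by age: 0, 0, 0.361, 0.24375, 0.527625, 0.3185, 0.06825
R0 = Σ lx·mx = 1.519125 → 1.52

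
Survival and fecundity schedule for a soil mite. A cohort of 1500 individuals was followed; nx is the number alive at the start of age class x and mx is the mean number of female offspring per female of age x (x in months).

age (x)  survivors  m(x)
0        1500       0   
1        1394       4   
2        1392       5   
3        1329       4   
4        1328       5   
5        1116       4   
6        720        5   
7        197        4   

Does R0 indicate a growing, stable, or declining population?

growing

lx = nx/n0 = nx/1500: 1, 0.92933…, 0.928, 0.886, 0.88533…, 0.744, 0.48, 0.13133…
R0 = Σ lx·mx = 0 + 3.717333… + 4.64 + 3.544 + 4.426667… + 2.976 + 2.4 + 0.525333… = 22.229333…
R0 > 1, so the population is growing.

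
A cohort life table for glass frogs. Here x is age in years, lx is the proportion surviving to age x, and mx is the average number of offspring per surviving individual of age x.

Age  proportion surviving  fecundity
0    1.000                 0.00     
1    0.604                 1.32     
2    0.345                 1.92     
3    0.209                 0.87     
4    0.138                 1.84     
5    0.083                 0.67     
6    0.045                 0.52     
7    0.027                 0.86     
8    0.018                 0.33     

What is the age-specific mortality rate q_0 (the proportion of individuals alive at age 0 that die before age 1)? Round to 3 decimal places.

0.396

q_0 = (l_0 − l_1) / l_0 = (1 − 0.604) / 1
     = 0.396 / 1 = 0.396 → 0.396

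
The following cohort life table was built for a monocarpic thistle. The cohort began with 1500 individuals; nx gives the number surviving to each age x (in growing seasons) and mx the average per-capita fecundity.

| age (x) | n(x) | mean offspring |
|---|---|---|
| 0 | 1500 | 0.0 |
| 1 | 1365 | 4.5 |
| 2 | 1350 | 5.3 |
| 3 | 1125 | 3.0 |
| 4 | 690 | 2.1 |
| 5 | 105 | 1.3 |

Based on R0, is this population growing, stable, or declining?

lx = nx/n0 = nx/1500: 1, 0.91, 0.9, 0.75, 0.46, 0.07
R0 = Σ lx·mx = 0 + 4.095 + 4.77 + 2.25 + 0.966 + 0.091 = 12.172
R0 > 1, so the population is growing.

growing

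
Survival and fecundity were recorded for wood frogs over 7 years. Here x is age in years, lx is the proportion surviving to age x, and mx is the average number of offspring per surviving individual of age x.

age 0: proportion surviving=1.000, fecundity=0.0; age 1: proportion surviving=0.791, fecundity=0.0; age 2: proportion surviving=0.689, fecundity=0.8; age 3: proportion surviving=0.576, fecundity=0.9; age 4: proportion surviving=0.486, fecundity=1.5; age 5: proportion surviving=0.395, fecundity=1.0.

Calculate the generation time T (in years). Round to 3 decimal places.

3.441

lx·mx: 0, 0, 0.5512, 0.5184, 0.729, 0.395 → R0 = 2.1936
x·lx·mx: 0, 0, 1.1024, 1.5552, 2.916, 1.975 → Σ = 7.5486
T = 7.5486 / 2.1936 = 3.441193… → 3.441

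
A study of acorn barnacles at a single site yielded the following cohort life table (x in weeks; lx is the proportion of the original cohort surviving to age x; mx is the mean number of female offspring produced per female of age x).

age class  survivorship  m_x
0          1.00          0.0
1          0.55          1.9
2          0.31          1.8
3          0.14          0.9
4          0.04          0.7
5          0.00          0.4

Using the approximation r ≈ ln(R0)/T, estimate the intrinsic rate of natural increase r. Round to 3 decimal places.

R0 = Σ lx·mx = 0 + 1.045 + 0.558 + 0.126 + 0.028 + 0 = 1.757
Σ x·lx·mx = 2.651; T = 2.651/1.757 = 1.50882…
r ≈ ln(R0)/T = ln(1.757)/1.50882… = 0.37354… → 0.374

0.374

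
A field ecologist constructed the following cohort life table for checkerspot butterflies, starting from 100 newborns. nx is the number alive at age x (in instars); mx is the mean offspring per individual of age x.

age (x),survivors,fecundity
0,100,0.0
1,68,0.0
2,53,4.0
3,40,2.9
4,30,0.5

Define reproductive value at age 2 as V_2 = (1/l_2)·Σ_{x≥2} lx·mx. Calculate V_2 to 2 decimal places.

6.47

lx = nx/n0 = nx/100: 1, 0.68, 0.53, 0.4, 0.3
lx·mx for x ≥ 2: 2.12, 1.16, 0.15 → sum = 3.43
V_2 = 3.43 / l_2 = 3.43 / 0.53 = 6.471698… → 6.47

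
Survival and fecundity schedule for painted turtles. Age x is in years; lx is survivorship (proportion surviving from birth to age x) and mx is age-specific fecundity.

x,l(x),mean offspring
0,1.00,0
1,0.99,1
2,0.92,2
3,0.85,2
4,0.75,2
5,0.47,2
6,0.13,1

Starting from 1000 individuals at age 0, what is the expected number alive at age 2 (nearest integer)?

Expected survivors = N0 · l_2 = 1000 × 0.92 = 920 → 920

920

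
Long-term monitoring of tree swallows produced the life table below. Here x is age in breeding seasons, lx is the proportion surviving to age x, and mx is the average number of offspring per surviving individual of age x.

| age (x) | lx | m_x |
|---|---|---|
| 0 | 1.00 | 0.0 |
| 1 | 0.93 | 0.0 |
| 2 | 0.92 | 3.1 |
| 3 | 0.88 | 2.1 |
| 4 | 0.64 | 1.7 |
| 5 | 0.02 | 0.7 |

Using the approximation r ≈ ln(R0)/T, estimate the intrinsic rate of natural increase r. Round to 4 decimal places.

0.6510

R0 = Σ lx·mx = 0 + 0 + 2.852 + 1.848 + 1.088 + 0.014 = 5.802
Σ x·lx·mx = 15.67; T = 15.67/5.802 = 2.70079…
r ≈ ln(R0)/T = ln(5.802)/2.70079… = 0.650995… → 0.6510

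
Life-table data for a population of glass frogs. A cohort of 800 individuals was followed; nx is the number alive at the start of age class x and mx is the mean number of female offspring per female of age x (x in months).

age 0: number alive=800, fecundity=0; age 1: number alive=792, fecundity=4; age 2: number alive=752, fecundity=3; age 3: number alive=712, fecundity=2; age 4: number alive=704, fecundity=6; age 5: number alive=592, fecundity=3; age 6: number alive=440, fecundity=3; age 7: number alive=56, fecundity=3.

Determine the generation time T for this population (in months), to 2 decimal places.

3.27

lx = nx/n0 = nx/800: 1, 0.99, 0.94, 0.89, 0.88, 0.74, 0.55, 0.07
lx·mx: 0, 3.96, 2.82, 1.78, 5.28, 2.22, 1.65, 0.21 → R0 = 17.92
x·lx·mx: 0, 3.96, 5.64, 5.34, 21.12, 11.1, 9.9, 1.47 → Σ = 58.53
T = 58.53 / 17.92 = 3.266183… → 3.27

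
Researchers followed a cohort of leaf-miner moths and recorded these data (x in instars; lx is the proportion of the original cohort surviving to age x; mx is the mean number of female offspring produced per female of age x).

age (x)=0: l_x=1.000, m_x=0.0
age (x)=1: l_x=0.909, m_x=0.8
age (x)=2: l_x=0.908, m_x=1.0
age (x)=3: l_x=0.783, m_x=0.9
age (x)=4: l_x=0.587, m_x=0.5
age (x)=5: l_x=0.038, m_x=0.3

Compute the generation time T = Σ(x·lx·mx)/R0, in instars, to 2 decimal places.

lx·mx: 0, 0.7272, 0.908, 0.7047, 0.2935, 0.0114 → R0 = 2.6448
x·lx·mx: 0, 0.7272, 1.816, 2.1141, 1.174, 0.057 → Σ = 5.8883
T = 5.8883 / 2.6448 = 2.226369… → 2.23

2.23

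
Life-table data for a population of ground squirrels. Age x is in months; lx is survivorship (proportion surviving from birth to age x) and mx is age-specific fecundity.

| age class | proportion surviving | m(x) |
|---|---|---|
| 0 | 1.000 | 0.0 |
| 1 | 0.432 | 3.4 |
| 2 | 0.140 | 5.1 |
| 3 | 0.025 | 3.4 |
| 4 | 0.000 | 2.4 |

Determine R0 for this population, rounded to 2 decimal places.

lx·mx by age: 0, 1.4688, 0.714, 0.085, 0
R0 = Σ lx·mx = 2.2678 → 2.27

2.27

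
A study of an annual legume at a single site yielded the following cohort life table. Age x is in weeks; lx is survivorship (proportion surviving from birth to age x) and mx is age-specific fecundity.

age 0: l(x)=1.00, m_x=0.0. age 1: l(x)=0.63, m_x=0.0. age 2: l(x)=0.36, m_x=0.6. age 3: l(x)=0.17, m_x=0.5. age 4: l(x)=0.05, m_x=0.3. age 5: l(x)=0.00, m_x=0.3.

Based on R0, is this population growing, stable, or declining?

R0 = Σ lx·mx = 0 + 0 + 0.216 + 0.085 + 0.015 + 0 = 0.316
R0 < 1, so the population is declining.

declining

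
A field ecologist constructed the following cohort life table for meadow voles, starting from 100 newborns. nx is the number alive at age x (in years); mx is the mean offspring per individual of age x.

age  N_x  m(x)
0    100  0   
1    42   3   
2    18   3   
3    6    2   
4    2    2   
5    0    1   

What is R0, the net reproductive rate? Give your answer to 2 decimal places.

1.96

lx = nx/n0 = nx/100: 1, 0.42, 0.18, 0.06, 0.02, 0
lx·mx by age: 0, 1.26, 0.54, 0.12, 0.04, 0
R0 = Σ lx·mx = 1.96 → 1.96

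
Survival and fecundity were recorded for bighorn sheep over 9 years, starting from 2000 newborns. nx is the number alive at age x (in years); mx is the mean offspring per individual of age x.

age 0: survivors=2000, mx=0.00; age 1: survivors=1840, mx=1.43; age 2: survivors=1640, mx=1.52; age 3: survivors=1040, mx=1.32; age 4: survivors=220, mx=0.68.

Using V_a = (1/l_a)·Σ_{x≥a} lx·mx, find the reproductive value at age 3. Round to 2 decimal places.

1.46

lx = nx/n0 = nx/2000: 1, 0.92, 0.82, 0.52, 0.11
lx·mx for x ≥ 3: 0.6864, 0.0748 → sum = 0.7612
V_3 = 0.7612 / l_3 = 0.7612 / 0.52 = 1.463846… → 1.46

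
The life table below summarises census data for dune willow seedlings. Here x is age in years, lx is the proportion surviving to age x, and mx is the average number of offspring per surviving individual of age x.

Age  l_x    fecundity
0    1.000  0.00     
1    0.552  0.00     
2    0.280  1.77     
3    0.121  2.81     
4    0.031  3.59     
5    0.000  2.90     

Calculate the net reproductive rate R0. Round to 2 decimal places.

0.95

lx·mx by age: 0, 0, 0.4956, 0.34001, 0.11129, 0
R0 = Σ lx·mx = 0.9469 → 0.95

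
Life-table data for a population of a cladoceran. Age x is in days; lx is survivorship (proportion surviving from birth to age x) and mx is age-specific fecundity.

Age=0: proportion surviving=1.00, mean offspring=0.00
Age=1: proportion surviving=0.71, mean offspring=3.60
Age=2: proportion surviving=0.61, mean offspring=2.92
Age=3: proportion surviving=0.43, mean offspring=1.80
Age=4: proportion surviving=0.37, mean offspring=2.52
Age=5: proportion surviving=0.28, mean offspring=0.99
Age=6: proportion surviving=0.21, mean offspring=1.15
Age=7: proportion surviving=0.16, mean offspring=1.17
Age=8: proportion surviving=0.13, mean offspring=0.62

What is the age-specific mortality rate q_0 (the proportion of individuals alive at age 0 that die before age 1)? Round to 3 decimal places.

q_0 = (l_0 − l_1) / l_0 = (1 − 0.71) / 1
     = 0.29 / 1 = 0.29 → 0.290

0.290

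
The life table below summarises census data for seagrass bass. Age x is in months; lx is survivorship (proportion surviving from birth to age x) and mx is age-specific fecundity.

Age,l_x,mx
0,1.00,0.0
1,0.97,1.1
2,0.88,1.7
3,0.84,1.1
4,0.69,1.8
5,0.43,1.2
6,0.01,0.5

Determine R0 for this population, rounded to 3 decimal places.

lx·mx by age: 0, 1.067, 1.496, 0.924, 1.242, 0.516, 0.005
R0 = Σ lx·mx = 5.25 → 5.250

5.250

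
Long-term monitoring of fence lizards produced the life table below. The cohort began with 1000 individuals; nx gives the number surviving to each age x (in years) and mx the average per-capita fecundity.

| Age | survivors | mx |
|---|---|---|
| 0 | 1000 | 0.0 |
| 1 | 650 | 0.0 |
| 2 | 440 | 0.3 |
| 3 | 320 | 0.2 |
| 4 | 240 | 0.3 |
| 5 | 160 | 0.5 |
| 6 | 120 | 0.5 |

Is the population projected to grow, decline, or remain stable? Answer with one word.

lx = nx/n0 = nx/1000: 1, 0.65, 0.44, 0.32, 0.24, 0.16, 0.12
R0 = Σ lx·mx = 0 + 0 + 0.132 + 0.064 + 0.072 + 0.08 + 0.06 = 0.408
R0 < 1, so the population is declining.

declining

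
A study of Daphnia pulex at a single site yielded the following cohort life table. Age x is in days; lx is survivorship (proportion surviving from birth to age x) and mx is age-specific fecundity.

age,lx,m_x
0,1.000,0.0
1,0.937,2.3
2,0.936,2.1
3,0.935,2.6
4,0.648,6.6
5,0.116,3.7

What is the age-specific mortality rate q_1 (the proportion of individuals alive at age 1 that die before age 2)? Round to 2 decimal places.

q_1 = (l_1 − l_2) / l_1 = (0.937 − 0.936) / 0.937
     = 0.001 / 0.937 = 0.001067… → 0.00

0.00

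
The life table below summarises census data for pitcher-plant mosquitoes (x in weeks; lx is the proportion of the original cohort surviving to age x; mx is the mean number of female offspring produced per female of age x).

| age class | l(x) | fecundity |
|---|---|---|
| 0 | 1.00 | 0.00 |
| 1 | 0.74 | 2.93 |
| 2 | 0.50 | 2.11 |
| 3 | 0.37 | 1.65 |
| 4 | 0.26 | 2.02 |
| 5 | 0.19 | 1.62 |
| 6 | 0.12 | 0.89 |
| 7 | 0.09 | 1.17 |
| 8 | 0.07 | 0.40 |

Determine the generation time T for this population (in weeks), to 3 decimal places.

lx·mx: 0, 2.1682, 1.055, 0.6105, 0.5252, 0.3078, 0.1068, 0.1053, 0.028 → R0 = 4.9068
x·lx·mx: 0, 2.1682, 2.11, 1.8315, 2.1008, 1.539, 0.6408, 0.7371, 0.224 → Σ = 11.3514
T = 11.3514 / 4.9068 = 2.313402… → 2.313

2.313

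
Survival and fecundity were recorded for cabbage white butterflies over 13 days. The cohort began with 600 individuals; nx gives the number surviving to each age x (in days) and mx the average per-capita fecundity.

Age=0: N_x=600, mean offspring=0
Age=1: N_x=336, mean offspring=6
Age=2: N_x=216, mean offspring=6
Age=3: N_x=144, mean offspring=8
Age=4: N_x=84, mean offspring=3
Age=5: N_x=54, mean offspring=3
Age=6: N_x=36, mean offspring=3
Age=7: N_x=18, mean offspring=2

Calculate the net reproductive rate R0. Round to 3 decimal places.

8.370

lx = nx/n0 = nx/600: 1, 0.56, 0.36, 0.24, 0.14, 0.09, 0.06, 0.03
lx·mx by age: 0, 3.36, 2.16, 1.92, 0.42, 0.27, 0.18, 0.06
R0 = Σ lx·mx = 8.37 → 8.370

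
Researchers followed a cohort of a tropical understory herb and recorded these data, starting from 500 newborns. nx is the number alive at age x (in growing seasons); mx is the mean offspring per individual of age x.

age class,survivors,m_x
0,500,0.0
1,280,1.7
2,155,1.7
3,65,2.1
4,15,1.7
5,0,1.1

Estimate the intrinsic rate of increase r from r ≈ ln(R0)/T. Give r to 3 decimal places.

0.351

lx = nx/n0 = nx/500: 1, 0.56, 0.31, 0.13, 0.03, 0
R0 = Σ lx·mx = 0 + 0.952 + 0.527 + 0.273 + 0.051 + 0 = 1.803
Σ x·lx·mx = 3.029; T = 3.029/1.803 = 1.67998…
r ≈ ln(R0)/T = ln(1.803)/1.67998… = 0.35087… → 0.351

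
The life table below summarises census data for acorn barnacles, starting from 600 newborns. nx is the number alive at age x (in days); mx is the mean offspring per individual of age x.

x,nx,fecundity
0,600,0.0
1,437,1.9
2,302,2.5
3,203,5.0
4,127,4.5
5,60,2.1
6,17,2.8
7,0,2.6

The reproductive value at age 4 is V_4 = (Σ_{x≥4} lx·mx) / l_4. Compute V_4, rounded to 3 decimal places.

5.867

lx = nx/n0 = nx/600: 1, 0.72833…, 0.50333…, 0.33833…, 0.21167…, 0.1, 0.02833…, 0
lx·mx for x ≥ 4: 0.9525…, 0.21, 0.079333…, 0 → sum = 1.241833…
V_4 = 1.241833… / l_4 = 1.241833… / 0.211667… = 5.866929… → 5.867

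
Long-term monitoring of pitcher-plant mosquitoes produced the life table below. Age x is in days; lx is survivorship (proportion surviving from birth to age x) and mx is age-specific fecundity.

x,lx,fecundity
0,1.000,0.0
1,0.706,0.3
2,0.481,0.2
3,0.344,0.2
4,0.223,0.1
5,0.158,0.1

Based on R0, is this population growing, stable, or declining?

declining

R0 = Σ lx·mx = 0 + 0.2118 + 0.0962 + 0.0688 + 0.0223 + 0.0158 = 0.4149
R0 < 1, so the population is declining.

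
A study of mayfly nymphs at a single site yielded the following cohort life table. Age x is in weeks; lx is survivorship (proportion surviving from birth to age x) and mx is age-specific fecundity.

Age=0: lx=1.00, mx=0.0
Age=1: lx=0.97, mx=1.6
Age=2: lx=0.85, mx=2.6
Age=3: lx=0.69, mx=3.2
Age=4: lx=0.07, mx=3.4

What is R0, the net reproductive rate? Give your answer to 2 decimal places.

lx·mx by age: 0, 1.552, 2.21, 2.208, 0.238
R0 = Σ lx·mx = 6.208 → 6.21

6.21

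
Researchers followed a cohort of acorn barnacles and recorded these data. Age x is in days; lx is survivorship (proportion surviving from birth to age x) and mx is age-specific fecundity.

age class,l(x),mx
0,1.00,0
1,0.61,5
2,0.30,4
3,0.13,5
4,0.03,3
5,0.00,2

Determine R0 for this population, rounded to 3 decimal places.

4.990

lx·mx by age: 0, 3.05, 1.2, 0.65, 0.09, 0
R0 = Σ lx·mx = 4.99 → 4.990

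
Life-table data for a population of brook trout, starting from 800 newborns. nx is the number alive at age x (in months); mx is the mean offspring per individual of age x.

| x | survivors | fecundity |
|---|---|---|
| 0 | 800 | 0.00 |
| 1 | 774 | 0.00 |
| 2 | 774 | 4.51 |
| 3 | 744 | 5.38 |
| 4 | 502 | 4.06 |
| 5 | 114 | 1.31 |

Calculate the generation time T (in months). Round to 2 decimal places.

2.88

lx = nx/n0 = nx/800: 1, 0.9675, 0.9675, 0.93, 0.6275, 0.1425
lx·mx: 0, 0, 4.363425, 5.0034, 2.54765, 0.186675 → R0 = 12.10115
x·lx·mx: 0, 0, 8.72685, 15.0102, 10.1906, 0.933375 → Σ = 34.861025
T = 34.861025 / 12.10115 = 2.880803… → 2.88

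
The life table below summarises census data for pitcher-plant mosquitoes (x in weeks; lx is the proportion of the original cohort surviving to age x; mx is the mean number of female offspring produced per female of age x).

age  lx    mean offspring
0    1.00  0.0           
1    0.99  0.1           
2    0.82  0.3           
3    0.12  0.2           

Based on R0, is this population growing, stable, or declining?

declining

R0 = Σ lx·mx = 0 + 0.099 + 0.246 + 0.024 = 0.369
R0 < 1, so the population is declining.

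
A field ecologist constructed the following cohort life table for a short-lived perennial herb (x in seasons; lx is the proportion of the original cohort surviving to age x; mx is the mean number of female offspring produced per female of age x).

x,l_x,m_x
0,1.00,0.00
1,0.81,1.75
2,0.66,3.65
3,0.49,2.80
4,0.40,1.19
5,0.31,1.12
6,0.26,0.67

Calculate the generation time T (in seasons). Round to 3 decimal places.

2.427

lx·mx: 0, 1.4175, 2.409, 1.372, 0.476, 0.3472, 0.1742 → R0 = 6.1959
x·lx·mx: 0, 1.4175, 4.818, 4.116, 1.904, 1.736, 1.0452 → Σ = 15.0367
T = 15.0367 / 6.1959 = 2.426879… → 2.427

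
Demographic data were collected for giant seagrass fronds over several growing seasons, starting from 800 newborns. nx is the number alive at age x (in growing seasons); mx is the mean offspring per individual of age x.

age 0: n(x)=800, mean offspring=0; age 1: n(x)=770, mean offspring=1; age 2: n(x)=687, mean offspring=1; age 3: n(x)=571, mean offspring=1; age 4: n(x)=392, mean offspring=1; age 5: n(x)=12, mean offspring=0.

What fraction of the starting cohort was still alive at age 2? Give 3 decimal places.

0.859

l_2 = n_2/n_0 = 687/800 = 0.85875 → 0.859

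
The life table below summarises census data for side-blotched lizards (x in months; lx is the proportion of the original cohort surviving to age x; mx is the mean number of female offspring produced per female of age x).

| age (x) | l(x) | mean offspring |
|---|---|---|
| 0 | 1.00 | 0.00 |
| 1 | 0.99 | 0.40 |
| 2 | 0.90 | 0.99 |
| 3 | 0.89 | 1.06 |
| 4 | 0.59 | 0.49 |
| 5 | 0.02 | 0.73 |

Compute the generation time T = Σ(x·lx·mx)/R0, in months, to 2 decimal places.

lx·mx: 0, 0.396, 0.891, 0.9434, 0.2891, 0.0146 → R0 = 2.5341
x·lx·mx: 0, 0.396, 1.782, 2.8302, 1.1564, 0.073 → Σ = 6.2376
T = 6.2376 / 2.5341 = 2.461466… → 2.46

2.46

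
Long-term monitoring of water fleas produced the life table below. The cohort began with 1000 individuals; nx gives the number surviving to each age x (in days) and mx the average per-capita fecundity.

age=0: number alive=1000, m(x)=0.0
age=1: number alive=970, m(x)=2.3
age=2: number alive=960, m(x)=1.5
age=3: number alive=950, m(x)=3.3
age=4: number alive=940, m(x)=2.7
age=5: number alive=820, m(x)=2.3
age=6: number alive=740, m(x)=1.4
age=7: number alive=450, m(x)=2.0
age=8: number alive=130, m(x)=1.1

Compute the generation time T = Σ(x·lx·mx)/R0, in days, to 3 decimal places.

3.588

lx = nx/n0 = nx/1000: 1, 0.97, 0.96, 0.95, 0.94, 0.82, 0.74, 0.45, 0.13
lx·mx: 0, 2.231, 1.44, 3.135, 2.538, 1.886, 1.036, 0.9, 0.143 → R0 = 13.309
x·lx·mx: 0, 2.231, 2.88, 9.405, 10.152, 9.43, 6.216, 6.3, 1.144 → Σ = 47.758
T = 47.758 / 13.309 = 3.588399… → 3.588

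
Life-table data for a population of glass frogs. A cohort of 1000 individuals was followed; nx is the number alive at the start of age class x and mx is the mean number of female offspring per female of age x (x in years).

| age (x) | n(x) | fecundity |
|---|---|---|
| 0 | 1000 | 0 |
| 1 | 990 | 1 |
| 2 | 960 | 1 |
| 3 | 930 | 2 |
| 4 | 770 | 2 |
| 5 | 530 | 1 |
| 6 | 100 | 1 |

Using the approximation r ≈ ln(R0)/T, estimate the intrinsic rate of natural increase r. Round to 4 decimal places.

0.5975

lx = nx/n0 = nx/1000: 1, 0.99, 0.96, 0.93, 0.77, 0.53, 0.1
R0 = Σ lx·mx = 0 + 0.99 + 0.96 + 1.86 + 1.54 + 0.53 + 0.1 = 5.98
Σ x·lx·mx = 17.9; T = 17.9/5.98 = 2.99331…
r ≈ ln(R0)/T = ln(5.98)/2.99331… = 0.597472… → 0.5975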